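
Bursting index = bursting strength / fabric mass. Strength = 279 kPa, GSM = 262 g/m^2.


Formula: Bursting Index = Bursting Strength / Fabric GSM
BI = 279 kPa / 262 g/m^2
BI = 1.065 kPa/(g/m^2)

1.065 kPa/(g/m^2)


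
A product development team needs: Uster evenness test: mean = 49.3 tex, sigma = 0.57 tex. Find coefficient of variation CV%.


Formula: CV% = (standard deviation / mean) * 100
Step 1: Ratio = 0.57 / 49.3 = 0.011562
Step 2: CV% = 0.011562 * 100 = 1.1562% ≈ 1.2%

1.2%


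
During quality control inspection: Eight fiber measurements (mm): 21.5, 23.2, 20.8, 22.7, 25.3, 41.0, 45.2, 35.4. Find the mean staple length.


Formula: Mean = sum of lengths / count
Sum = 21.5 + 23.2 + 20.8 + 22.7 + 25.3 + 41.0 + 45.2 + 35.4
Sum = 235.1 mm
Mean = 235.1 / 8 = 29.39 mm

29.39 mm


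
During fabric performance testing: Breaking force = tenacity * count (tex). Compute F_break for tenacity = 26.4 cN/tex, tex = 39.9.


Formula: Breaking force = Tenacity * Linear density
F = 26.4 cN/tex * 39.9 tex
F = 1053.36 cN

1053.36 cN


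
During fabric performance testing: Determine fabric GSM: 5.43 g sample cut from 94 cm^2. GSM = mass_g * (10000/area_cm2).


Formula: GSM = mass_g / area_m2
Step 1: Convert area: 94 cm^2 = 94 / 10000 = 0.0094 m^2
Step 2: GSM = 5.43 g / 0.0094 m^2 = 577.7 g/m^2

577.7 g/m^2


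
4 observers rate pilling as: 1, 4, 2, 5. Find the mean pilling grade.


Formula: Mean = sum / count
Sum = 1 + 4 + 2 + 5 = 12
Mean = 12 / 4 = 3.0

3.0


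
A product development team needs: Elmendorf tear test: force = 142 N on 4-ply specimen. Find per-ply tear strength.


Formula: Per-ply strength = Total force / Number of plies
Per-ply = 142 N / 4
Per-ply = 35.5 N

35.5 N


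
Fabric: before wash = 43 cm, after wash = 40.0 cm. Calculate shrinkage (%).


Formula: Shrinkage% = ((L_before - L_after) / L_before) * 100
Step 1: Shrinkage = 43 - 40.0 = 3.0 cm
Step 2: Shrinkage% = (3.0 / 43) * 100
Step 3: Shrinkage% = 0.069767 * 100 = 6.9767% ≈ 7.0%

7.0%


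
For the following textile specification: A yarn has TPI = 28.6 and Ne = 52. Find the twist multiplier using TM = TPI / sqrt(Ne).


Formula: TM = TPI / sqrt(Ne)
Step 1: sqrt(Ne) = sqrt(52) = 7.2111
Step 2: TM = 28.6 / 7.2111 = 3.97

3.97 TM


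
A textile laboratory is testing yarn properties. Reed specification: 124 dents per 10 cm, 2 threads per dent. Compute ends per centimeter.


Formula: EPC = (dents per 10 cm * ends per dent) / 10
Step 1: Total ends per 10 cm = 124 * 2 = 248
Step 2: EPC = 248 / 10 = 24.8 ends/cm

24.8 ends/cm


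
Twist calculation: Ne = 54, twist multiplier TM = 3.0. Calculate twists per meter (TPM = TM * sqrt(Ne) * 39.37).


Formula: TPM = TM * sqrt(Ne) * 39.37
Step 1: sqrt(Ne) = sqrt(54) = 7.3485
Step 2: TM * sqrt(Ne) = 3.0 * 7.3485 = 22.0455
Step 3: TPM = 22.0455 * 39.37 = 868 twists/m

868 twists/m


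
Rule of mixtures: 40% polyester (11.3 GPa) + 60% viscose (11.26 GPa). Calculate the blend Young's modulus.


Formula: Blend property = (fraction_A * property_A) + (fraction_B * property_B)
Step 1: Contribution A = 40/100 * 11.3 GPa = 4.52 GPa
Step 2: Contribution B = 60/100 * 11.26 GPa = 6.756 GPa
Step 3: Blend Young's modulus = 4.52 + 6.756 = 11.276 GPa

11.276 GPa


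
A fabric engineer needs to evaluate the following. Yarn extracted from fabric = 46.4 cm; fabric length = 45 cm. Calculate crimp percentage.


Formula: Crimp% = ((L_yarn - L_fabric) / L_fabric) * 100
Step 1: Extension = 46.4 - 45 = 1.4 cm
Step 2: Crimp% = (1.4 / 45) * 100
Step 3: Crimp% = 0.031111 * 100 = 3.1111% ≈ 3.1%

3.1%


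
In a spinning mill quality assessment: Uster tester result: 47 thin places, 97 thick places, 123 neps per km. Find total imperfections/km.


Formula: Total = thin places + thick places + neps
Total = 47 + 97 + 123
Total = 267 imperfections/km

267 imperfections/km


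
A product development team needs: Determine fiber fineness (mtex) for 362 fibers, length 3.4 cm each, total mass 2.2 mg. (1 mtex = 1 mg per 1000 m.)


Formula: fineness (mtex) = mass (mg) / total length (km) = (mass_mg / total_length_m) * 1000
Step 1: Convert fiber length: 3.4 cm = 0.034 m
Step 2: Total fiber length = 362 * 0.034 = 12.308 m
Step 3: Linear density = 2.2 mg / 12.308 m = 0.1787 mg/m
Step 4: fineness = 0.1787 * 1000 = 178.7 mtex

178.7 mtex


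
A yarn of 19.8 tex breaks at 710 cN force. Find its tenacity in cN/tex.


Formula: Tenacity = Breaking force / Linear density
Tenacity = 710 cN / 19.8 tex
Tenacity = 35.86 cN/tex

35.86 cN/tex


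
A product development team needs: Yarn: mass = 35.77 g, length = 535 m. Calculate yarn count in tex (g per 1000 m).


Formula: Tex = (mass_g / length_m) * 1000
Substituting: Tex = (35.77 / 535) * 1000
Intermediate: 35.77 / 535 = 0.06685981 g/m
Tex = 0.06685981 * 1000 = 66.86 tex

66.86 tex


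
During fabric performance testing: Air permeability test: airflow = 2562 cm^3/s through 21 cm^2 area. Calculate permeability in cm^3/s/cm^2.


Formula: Air Permeability = Airflow / Test Area
AP = 2562 cm^3/s / 21 cm^2
AP = 122.0 cm^3/s/cm^2

122.0 cm^3/s/cm^2


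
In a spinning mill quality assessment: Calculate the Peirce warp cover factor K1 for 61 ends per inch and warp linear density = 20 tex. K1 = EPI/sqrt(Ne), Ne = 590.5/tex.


Formula: K1 = EPI / sqrt(Ne), with Ne = 590.5 / tex_warp
Step 1: Ne = 590.5 / 20 = 29.525
Step 2: sqrt(Ne) = sqrt(29.525) = 5.4337
Step 3: K1 = 61 / 5.4337 = 11.2

11.2


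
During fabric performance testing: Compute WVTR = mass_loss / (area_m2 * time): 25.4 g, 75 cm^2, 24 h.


Formula: WVTR = mass_loss / (area * time)
Step 1: Convert area: 75 cm^2 = 0.0075 m^2
Step 2: WVTR = 25.4 g / (0.0075 m^2 * 24 h)
Step 3: WVTR = 25.4 / 0.18 = 141.1 g/m^2/h

141.1 g/m^2/h


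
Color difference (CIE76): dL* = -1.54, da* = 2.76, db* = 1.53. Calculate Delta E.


Formula: Delta E = sqrt(dL*^2 + da*^2 + db*^2)
Step 1: dL*^2 = (-1.54)^2 = 2.3716
Step 2: da*^2 = 2.76^2 = 7.6176
Step 3: db*^2 = 1.53^2 = 2.3409
Step 4: Sum = 2.3716 + 7.6176 + 2.3409 = 12.3301
Step 5: Delta E = sqrt(12.3301) = 3.51

3.51 Delta E


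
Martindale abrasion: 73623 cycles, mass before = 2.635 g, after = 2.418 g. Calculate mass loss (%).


Formula: Mass loss% = ((m_before - m_after) / m_before) * 100
Step 1: Mass loss = 2.635 - 2.418 = 0.217 g
Step 2: Ratio = 0.217 / 2.635 = 0.0823529
Step 3: Mass loss% = 0.0823529 * 100 = 8.23529% ≈ 8.24%

8.24%


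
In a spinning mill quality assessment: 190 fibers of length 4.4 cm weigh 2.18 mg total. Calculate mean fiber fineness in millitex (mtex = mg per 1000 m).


Formula: fineness (mtex) = mass (mg) / total length (km) = (mass_mg / total_length_m) * 1000
Step 1: Convert fiber length: 4.4 cm = 0.044 m
Step 2: Total fiber length = 190 * 0.044 = 8.36 m
Step 3: Linear density = 2.18 mg / 8.36 m = 0.2608 mg/m
Step 4: fineness = 0.2608 * 1000 = 260.8 mtex

260.8 mtex


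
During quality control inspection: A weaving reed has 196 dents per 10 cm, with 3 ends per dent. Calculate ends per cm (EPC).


Formula: EPC = (dents per 10 cm * ends per dent) / 10
Step 1: Total ends per 10 cm = 196 * 3 = 588
Step 2: EPC = 588 / 10 = 58.8 ends/cm

58.8 ends/cm


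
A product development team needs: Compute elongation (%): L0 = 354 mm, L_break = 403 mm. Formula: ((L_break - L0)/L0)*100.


Formula: Elongation (%) = ((L_break - L0) / L0) * 100
Step 1: Extension = 403 - 354 = 49 mm
Step 2: Elongation = (49 / 354) * 100
Step 3: Elongation = 0.138418 * 100 = 13.8418% ≈ 13.8%

13.8%


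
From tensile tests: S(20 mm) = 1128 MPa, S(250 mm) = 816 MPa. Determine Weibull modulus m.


Formula: m = ln(L1/L2) / ln(S2/S1)
Step 1: ln(L1/L2) = ln(20/250) = -2.52573
Step 2: S2/S1 = 816/1128 = 0.7234
Step 3: ln(S2/S1) = ln(0.7234) = -0.32379
Step 4: m = -2.52573 / -0.32379 = 7.80

7.80 (Weibull m)


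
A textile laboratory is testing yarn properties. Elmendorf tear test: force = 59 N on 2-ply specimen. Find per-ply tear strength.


Formula: Per-ply strength = Total force / Number of plies
Per-ply = 59 N / 2
Per-ply = 29.5 N

29.5 N


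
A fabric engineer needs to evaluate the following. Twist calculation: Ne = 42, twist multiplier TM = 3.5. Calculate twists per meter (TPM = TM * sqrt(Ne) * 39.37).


Formula: TPM = TM * sqrt(Ne) * 39.37
Step 1: sqrt(Ne) = sqrt(42) = 6.4807
Step 2: TM * sqrt(Ne) = 3.5 * 6.4807 = 22.6825
Step 3: TPM = 22.6825 * 39.37 = 893 twists/m

893 twists/m


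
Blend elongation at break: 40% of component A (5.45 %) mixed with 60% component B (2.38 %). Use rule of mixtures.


Formula: Blend property = (fraction_A * property_A) + (fraction_B * property_B)
Step 1: Contribution A = 40/100 * 5.45 % = 2.18 %
Step 2: Contribution B = 60/100 * 2.38 % = 1.428 %
Step 3: Blend elongation at break = 2.18 + 1.428 = 3.608 %

3.608 %


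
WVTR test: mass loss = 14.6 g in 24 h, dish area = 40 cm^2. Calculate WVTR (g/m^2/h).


Formula: WVTR = mass_loss / (area * time)
Step 1: Convert area: 40 cm^2 = 0.004 m^2
Step 2: WVTR = 14.6 g / (0.004 m^2 * 24 h)
Step 3: WVTR = 14.6 / 0.096 = 152.1 g/m^2/h

152.1 g/m^2/h


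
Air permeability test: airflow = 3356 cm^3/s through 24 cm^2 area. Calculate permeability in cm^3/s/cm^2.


Formula: Air Permeability = Airflow / Test Area
AP = 3356 cm^3/s / 24 cm^2
AP = 139.8 cm^3/s/cm^2

139.8 cm^3/s/cm^2


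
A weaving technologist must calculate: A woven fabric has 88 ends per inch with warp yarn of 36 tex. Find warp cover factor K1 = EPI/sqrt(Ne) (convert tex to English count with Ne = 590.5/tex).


Formula: K1 = EPI / sqrt(Ne), with Ne = 590.5 / tex_warp
Step 1: Ne = 590.5 / 36 = 16.403
Step 2: sqrt(Ne) = sqrt(16.403) = 4.0501
Step 3: K1 = 88 / 4.0501 = 21.7

21.7


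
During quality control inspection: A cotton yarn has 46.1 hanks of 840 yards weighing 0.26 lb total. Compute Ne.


Formula: Ne = hanks / mass_lb
Substituting: Ne = 46.1 / 0.26
Ne = 177.3

177.3 Ne


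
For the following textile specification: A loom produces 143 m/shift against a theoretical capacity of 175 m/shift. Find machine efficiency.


Formula: Efficiency% = (Actual output / Theoretical output) * 100
Efficiency% = (143 / 175) * 100
Efficiency% = 0.817143 * 100 = 81.7143% ≈ 81.7%

81.7%


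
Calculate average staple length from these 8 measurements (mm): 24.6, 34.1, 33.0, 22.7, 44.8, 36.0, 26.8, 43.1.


Formula: Mean = sum of lengths / count
Sum = 24.6 + 34.1 + 33.0 + 22.7 + 44.8 + 36.0 + 26.8 + 43.1
Sum = 265.1 mm
Mean = 265.1 / 8 = 33.14 mm

33.14 mm


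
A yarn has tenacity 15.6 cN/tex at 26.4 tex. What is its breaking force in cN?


Formula: Breaking force = Tenacity * Linear density
F = 15.6 cN/tex * 26.4 tex
F = 411.84 cN

411.84 cN


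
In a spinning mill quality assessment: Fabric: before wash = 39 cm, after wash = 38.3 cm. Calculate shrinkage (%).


Formula: Shrinkage% = ((L_before - L_after) / L_before) * 100
Step 1: Shrinkage = 39 - 38.3 = 0.7 cm
Step 2: Shrinkage% = (0.7 / 39) * 100
Step 3: Shrinkage% = 0.017949 * 100 = 1.7949% ≈ 1.8%

1.8%


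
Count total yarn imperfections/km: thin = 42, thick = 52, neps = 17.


Formula: Total = thin places + thick places + neps
Total = 42 + 52 + 17
Total = 111 imperfections/km

111 imperfections/km


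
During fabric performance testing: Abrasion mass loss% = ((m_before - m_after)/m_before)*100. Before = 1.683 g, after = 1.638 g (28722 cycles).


Formula: Mass loss% = ((m_before - m_after) / m_before) * 100
Step 1: Mass loss = 1.683 - 1.638 = 0.045 g
Step 2: Ratio = 0.045 / 1.683 = 0.026738
Step 3: Mass loss% = 0.026738 * 100 = 2.6738% ≈ 2.67%

2.67%


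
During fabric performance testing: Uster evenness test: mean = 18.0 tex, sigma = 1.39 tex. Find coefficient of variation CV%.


Formula: CV% = (standard deviation / mean) * 100
Step 1: Ratio = 1.39 / 18.0 = 0.077222
Step 2: CV% = 0.077222 * 100 = 7.7222% ≈ 7.7%

7.7%


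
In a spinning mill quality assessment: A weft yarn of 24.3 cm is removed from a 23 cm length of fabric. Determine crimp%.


Formula: Crimp% = ((L_yarn - L_fabric) / L_fabric) * 100
Step 1: Extension = 24.3 - 23 = 1.3 cm
Step 2: Crimp% = (1.3 / 23) * 100
Step 3: Crimp% = 0.056522 * 100 = 5.6522% ≈ 5.7%

5.7%


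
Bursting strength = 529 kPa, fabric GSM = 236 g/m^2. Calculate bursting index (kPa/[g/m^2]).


Formula: Bursting Index = Bursting Strength / Fabric GSM
BI = 529 kPa / 236 g/m^2
BI = 2.242 kPa/(g/m^2)

2.242 kPa/(g/m^2)


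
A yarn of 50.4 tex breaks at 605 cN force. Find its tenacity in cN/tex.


Formula: Tenacity = Breaking force / Linear density
Tenacity = 605 cN / 50.4 tex
Tenacity = 12.00 cN/tex

12.00 cN/tex


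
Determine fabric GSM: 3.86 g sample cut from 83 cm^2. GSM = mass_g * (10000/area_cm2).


Formula: GSM = mass_g / area_m2
Step 1: Convert area: 83 cm^2 = 83 / 10000 = 0.0083 m^2
Step 2: GSM = 3.86 g / 0.0083 m^2 = 465.1 g/m^2

465.1 g/m^2


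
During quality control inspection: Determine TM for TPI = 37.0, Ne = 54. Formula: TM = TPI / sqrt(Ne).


Formula: TM = TPI / sqrt(Ne)
Step 1: sqrt(Ne) = sqrt(54) = 7.3485
Step 2: TM = 37.0 / 7.3485 = 5.04

5.04 TM


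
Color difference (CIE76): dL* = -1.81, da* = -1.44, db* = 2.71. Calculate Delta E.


Formula: Delta E = sqrt(dL*^2 + da*^2 + db*^2)
Step 1: dL*^2 = (-1.81)^2 = 3.2761
Step 2: da*^2 = (-1.44)^2 = 2.0736
Step 3: db*^2 = 2.71^2 = 7.3441
Step 4: Sum = 3.2761 + 2.0736 + 7.3441 = 12.6938
Step 5: Delta E = sqrt(12.6938) = 3.56

3.56 Delta E


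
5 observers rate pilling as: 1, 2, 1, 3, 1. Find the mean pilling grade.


Formula: Mean = sum / count
Sum = 1 + 2 + 1 + 3 + 1 = 8
Mean = 8 / 5 = 1.6

1.6


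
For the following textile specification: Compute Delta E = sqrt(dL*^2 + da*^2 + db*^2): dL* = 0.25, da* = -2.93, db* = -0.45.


Formula: Delta E = sqrt(dL*^2 + da*^2 + db*^2)
Step 1: dL*^2 = 0.25^2 = 0.0625
Step 2: da*^2 = (-2.93)^2 = 8.5849
Step 3: db*^2 = (-0.45)^2 = 0.2025
Step 4: Sum = 0.0625 + 8.5849 + 0.2025 = 8.8499
Step 5: Delta E = sqrt(8.8499) = 2.97

2.97 Delta E


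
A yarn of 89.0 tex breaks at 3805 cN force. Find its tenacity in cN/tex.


Formula: Tenacity = Breaking force / Linear density
Tenacity = 3805 cN / 89.0 tex
Tenacity = 42.75 cN/tex

42.75 cN/tex


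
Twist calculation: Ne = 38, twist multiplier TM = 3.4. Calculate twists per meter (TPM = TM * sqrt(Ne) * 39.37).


Formula: TPM = TM * sqrt(Ne) * 39.37
Step 1: sqrt(Ne) = sqrt(38) = 6.1644
Step 2: TM * sqrt(Ne) = 3.4 * 6.1644 = 20.959
Step 3: TPM = 20.959 * 39.37 = 825 twists/m

825 twists/m


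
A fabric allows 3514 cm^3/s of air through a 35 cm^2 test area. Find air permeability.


Formula: Air Permeability = Airflow / Test Area
AP = 3514 cm^3/s / 35 cm^2
AP = 100.4 cm^3/s/cm^2

100.4 cm^3/s/cm^2


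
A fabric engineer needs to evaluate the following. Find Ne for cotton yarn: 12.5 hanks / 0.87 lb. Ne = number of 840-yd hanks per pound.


Formula: Ne = hanks / mass_lb
Substituting: Ne = 12.5 / 0.87
Ne = 14.4

14.4 Ne


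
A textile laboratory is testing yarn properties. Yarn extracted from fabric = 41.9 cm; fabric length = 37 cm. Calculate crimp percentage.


Formula: Crimp% = ((L_yarn - L_fabric) / L_fabric) * 100
Step 1: Extension = 41.9 - 37 = 4.9 cm
Step 2: Crimp% = (4.9 / 37) * 100
Step 3: Crimp% = 0.132432 * 100 = 13.2432% ≈ 13.2%

13.2%


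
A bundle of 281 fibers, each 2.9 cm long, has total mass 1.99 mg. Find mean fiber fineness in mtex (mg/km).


Formula: fineness (mtex) = mass (mg) / total length (km) = (mass_mg / total_length_m) * 1000
Step 1: Convert fiber length: 2.9 cm = 0.029 m
Step 2: Total fiber length = 281 * 0.029 = 8.149 m
Step 3: Linear density = 1.99 mg / 8.149 m = 0.2442 mg/m
Step 4: fineness = 0.2442 * 1000 = 244.2 mtex

244.2 mtex


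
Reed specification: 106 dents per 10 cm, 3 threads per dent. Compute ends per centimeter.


Formula: EPC = (dents per 10 cm * ends per dent) / 10
Step 1: Total ends per 10 cm = 106 * 3 = 318
Step 2: EPC = 318 / 10 = 31.8 ends/cm

31.8 ends/cm


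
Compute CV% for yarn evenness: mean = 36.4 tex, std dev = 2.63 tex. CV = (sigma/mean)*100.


Formula: CV% = (standard deviation / mean) * 100
Step 1: Ratio = 2.63 / 36.4 = 0.072253
Step 2: CV% = 0.072253 * 100 = 7.2253% ≈ 7.2%

7.2%


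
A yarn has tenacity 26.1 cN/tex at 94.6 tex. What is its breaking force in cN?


Formula: Breaking force = Tenacity * Linear density
F = 26.1 cN/tex * 94.6 tex
F = 2469.06 cN

2469.06 cN


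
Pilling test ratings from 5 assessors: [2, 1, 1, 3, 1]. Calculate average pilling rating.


Formula: Mean = sum / count
Sum = 2 + 1 + 1 + 3 + 1 = 8
Mean = 8 / 5 = 1.6

1.6


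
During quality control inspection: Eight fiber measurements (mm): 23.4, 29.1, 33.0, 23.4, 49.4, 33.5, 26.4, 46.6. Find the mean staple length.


Formula: Mean = sum of lengths / count
Sum = 23.4 + 29.1 + 33.0 + 23.4 + 49.4 + 33.5 + 26.4 + 46.6
Sum = 264.8 mm
Mean = 264.8 / 8 = 33.10 mm

33.10 mm


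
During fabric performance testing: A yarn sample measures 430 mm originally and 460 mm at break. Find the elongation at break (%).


Formula: Elongation (%) = ((L_break - L0) / L0) * 100
Step 1: Extension = 460 - 430 = 30 mm
Step 2: Elongation = (30 / 430) * 100
Step 3: Elongation = 0.069767 * 100 = 6.9767% ≈ 7.0%

7.0%


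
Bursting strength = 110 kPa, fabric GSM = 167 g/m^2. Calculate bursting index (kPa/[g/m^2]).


Formula: Bursting Index = Bursting Strength / Fabric GSM
BI = 110 kPa / 167 g/m^2
BI = 0.659 kPa/(g/m^2)

0.659 kPa/(g/m^2)


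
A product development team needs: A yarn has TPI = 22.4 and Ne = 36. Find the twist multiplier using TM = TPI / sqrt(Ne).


Formula: TM = TPI / sqrt(Ne)
Step 1: sqrt(Ne) = sqrt(36) = 6
Step 2: TM = 22.4 / 6 = 3.73

3.73 TM


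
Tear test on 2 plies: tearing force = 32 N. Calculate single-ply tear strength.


Formula: Per-ply strength = Total force / Number of plies
Per-ply = 32 N / 2
Per-ply = 16 N

16 N


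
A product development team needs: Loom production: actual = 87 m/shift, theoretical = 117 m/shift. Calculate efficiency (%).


Formula: Efficiency% = (Actual output / Theoretical output) * 100
Efficiency% = (87 / 117) * 100
Efficiency% = 0.74359 * 100 = 74.359% ≈ 74.4%

74.4%


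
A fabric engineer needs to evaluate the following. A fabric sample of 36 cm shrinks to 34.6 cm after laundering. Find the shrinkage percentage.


Formula: Shrinkage% = ((L_before - L_after) / L_before) * 100
Step 1: Shrinkage = 36 - 34.6 = 1.4 cm
Step 2: Shrinkage% = (1.4 / 36) * 100
Step 3: Shrinkage% = 0.038889 * 100 = 3.8889% ≈ 3.9%

3.9%


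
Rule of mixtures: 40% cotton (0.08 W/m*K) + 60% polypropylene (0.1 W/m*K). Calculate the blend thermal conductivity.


Formula: Blend property = (fraction_A * property_A) + (fraction_B * property_B)
Step 1: Contribution A = 40/100 * 0.08 W/m*K = 0.032 W/m*K
Step 2: Contribution B = 60/100 * 0.1 W/m*K = 0.06 W/m*K
Step 3: Blend thermal conductivity = 0.032 + 0.06 = 0.092 W/m*K

0.092 W/m*K


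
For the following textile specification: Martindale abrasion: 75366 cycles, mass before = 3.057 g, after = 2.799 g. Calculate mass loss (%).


Formula: Mass loss% = ((m_before - m_after) / m_before) * 100
Step 1: Mass loss = 3.057 - 2.799 = 0.258 g
Step 2: Ratio = 0.258 / 3.057 = 0.0843965
Step 3: Mass loss% = 0.0843965 * 100 = 8.43965% ≈ 8.44%

8.44%


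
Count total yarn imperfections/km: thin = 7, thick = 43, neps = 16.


Formula: Total = thin places + thick places + neps
Total = 7 + 43 + 16
Total = 66 imperfections/km

66 imperfections/km


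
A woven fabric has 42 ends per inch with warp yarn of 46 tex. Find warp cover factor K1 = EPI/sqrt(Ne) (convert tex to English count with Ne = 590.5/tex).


Formula: K1 = EPI / sqrt(Ne), with Ne = 590.5 / tex_warp
Step 1: Ne = 590.5 / 46 = 12.837
Step 2: sqrt(Ne) = sqrt(12.837) = 3.5829
Step 3: K1 = 42 / 3.5829 = 11.7

11.7


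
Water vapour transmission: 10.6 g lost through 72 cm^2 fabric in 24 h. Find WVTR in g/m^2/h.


Formula: WVTR = mass_loss / (area * time)
Step 1: Convert area: 72 cm^2 = 0.0072 m^2
Step 2: WVTR = 10.6 g / (0.0072 m^2 * 24 h)
Step 3: WVTR = 10.6 / 0.1728 = 61.3 g/m^2/h

61.3 g/m^2/h


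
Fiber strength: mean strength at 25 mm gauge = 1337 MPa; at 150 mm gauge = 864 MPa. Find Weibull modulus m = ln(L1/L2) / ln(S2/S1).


Formula: m = ln(L1/L2) / ln(S2/S1)
Step 1: ln(L1/L2) = ln(25/150) = -1.79176
Step 2: S2/S1 = 864/1337 = 0.64622
Step 3: ln(S2/S1) = ln(0.64622) = -0.43662
Step 4: m = -1.79176 / -0.43662 = 4.10

4.10 (Weibull m)


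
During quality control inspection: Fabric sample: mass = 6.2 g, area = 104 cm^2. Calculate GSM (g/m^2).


Formula: GSM = mass_g / area_m2
Step 1: Convert area: 104 cm^2 = 104 / 10000 = 0.0104 m^2
Step 2: GSM = 6.2 g / 0.0104 m^2 = 596.2 g/m^2

596.2 g/m^2


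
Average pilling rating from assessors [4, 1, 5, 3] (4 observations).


Formula: Mean = sum / count
Sum = 4 + 1 + 5 + 3 = 13
Mean = 13 / 4 = 3.3

3.3


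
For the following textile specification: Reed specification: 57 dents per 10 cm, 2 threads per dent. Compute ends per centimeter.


Formula: EPC = (dents per 10 cm * ends per dent) / 10
Step 1: Total ends per 10 cm = 57 * 2 = 114
Step 2: EPC = 114 / 10 = 11.4 ends/cm

11.4 ends/cm


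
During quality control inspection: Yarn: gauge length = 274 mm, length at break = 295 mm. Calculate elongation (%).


Formula: Elongation (%) = ((L_break - L0) / L0) * 100
Step 1: Extension = 295 - 274 = 21 mm
Step 2: Elongation = (21 / 274) * 100
Step 3: Elongation = 0.076642 * 100 = 7.6642% ≈ 7.7%

7.7%


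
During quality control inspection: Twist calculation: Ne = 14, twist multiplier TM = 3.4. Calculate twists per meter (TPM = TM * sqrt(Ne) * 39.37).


Formula: TPM = TM * sqrt(Ne) * 39.37
Step 1: sqrt(Ne) = sqrt(14) = 3.7417
Step 2: TM * sqrt(Ne) = 3.4 * 3.7417 = 12.7218
Step 3: TPM = 12.7218 * 39.37 = 501 twists/m

501 twists/m


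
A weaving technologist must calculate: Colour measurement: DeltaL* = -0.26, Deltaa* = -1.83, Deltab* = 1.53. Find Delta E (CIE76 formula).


Formula: Delta E = sqrt(dL*^2 + da*^2 + db*^2)
Step 1: dL*^2 = (-0.26)^2 = 0.0676
Step 2: da*^2 = (-1.83)^2 = 3.3489
Step 3: db*^2 = 1.53^2 = 2.3409
Step 4: Sum = 0.0676 + 3.3489 + 2.3409 = 5.7574
Step 5: Delta E = sqrt(5.7574) = 2.4

2.4 Delta E


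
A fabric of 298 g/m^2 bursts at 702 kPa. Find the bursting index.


Formula: Bursting Index = Bursting Strength / Fabric GSM
BI = 702 kPa / 298 g/m^2
BI = 2.356 kPa/(g/m^2)

2.356 kPa/(g/m^2)


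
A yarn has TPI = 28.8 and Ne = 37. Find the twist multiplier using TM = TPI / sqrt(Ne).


Formula: TM = TPI / sqrt(Ne)
Step 1: sqrt(Ne) = sqrt(37) = 6.0828
Step 2: TM = 28.8 / 6.0828 = 4.73

4.73 TM


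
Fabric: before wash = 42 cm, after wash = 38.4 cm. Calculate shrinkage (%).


Formula: Shrinkage% = ((L_before - L_after) / L_before) * 100
Step 1: Shrinkage = 42 - 38.4 = 3.6 cm
Step 2: Shrinkage% = (3.6 / 42) * 100
Step 3: Shrinkage% = 0.085714 * 100 = 8.5714% ≈ 8.6%

8.6%


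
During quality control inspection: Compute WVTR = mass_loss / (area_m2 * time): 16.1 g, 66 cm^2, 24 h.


Formula: WVTR = mass_loss / (area * time)
Step 1: Convert area: 66 cm^2 = 0.0066 m^2
Step 2: WVTR = 16.1 g / (0.0066 m^2 * 24 h)
Step 3: WVTR = 16.1 / 0.1584 = 101.6 g/m^2/h

101.6 g/m^2/h


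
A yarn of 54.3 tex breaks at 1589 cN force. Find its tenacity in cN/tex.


Formula: Tenacity = Breaking force / Linear density
Tenacity = 1589 cN / 54.3 tex
Tenacity = 29.26 cN/tex

29.26 cN/tex


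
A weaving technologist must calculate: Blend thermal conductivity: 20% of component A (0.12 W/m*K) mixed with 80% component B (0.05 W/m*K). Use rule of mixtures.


Formula: Blend property = (fraction_A * property_A) + (fraction_B * property_B)
Step 1: Contribution A = 20/100 * 0.12 W/m*K = 0.024 W/m*K
Step 2: Contribution B = 80/100 * 0.05 W/m*K = 0.04 W/m*K
Step 3: Blend thermal conductivity = 0.024 + 0.04 = 0.064 W/m*K

0.064 W/m*K


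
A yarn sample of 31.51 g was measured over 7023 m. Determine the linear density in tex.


Formula: Tex = (mass_g / length_m) * 1000
Substituting: Tex = (31.51 / 7023) * 1000
Intermediate: 31.51 / 7023 = 0.00448669 g/m
Tex = 0.00448669 * 1000 = 4.49 tex

4.49 tex


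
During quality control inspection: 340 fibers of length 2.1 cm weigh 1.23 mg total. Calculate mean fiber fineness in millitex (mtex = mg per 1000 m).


Formula: fineness (mtex) = mass (mg) / total length (km) = (mass_mg / total_length_m) * 1000
Step 1: Convert fiber length: 2.1 cm = 0.021 m
Step 2: Total fiber length = 340 * 0.021 = 7.14 m
Step 3: Linear density = 1.23 mg / 7.14 m = 0.1723 mg/m
Step 4: fineness = 0.1723 * 1000 = 172.3 mtex

172.3 mtex


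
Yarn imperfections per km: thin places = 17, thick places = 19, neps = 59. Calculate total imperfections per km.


Formula: Total = thin places + thick places + neps
Total = 17 + 19 + 59
Total = 95 imperfections/km

95 imperfections/km


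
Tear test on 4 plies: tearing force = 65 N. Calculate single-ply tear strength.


Formula: Per-ply strength = Total force / Number of plies
Per-ply = 65 N / 4
Per-ply = 16.25 N

16.25 N


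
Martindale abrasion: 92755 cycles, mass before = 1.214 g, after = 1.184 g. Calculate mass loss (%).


Formula: Mass loss% = ((m_before - m_after) / m_before) * 100
Step 1: Mass loss = 1.214 - 1.184 = 0.03 g
Step 2: Ratio = 0.03 / 1.214 = 0.0247117
Step 3: Mass loss% = 0.0247117 * 100 = 2.47117% ≈ 2.47%

2.47%


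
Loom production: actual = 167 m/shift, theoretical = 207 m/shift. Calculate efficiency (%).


Formula: Efficiency% = (Actual output / Theoretical output) * 100
Efficiency% = (167 / 207) * 100
Efficiency% = 0.806763 * 100 = 80.6763% ≈ 80.7%

80.7%


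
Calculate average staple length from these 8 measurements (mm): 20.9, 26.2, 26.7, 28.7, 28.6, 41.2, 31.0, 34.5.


Formula: Mean = sum of lengths / count
Sum = 20.9 + 26.2 + 26.7 + 28.7 + 28.6 + 41.2 + 31.0 + 34.5
Sum = 237.8 mm
Mean = 237.8 / 8 = 29.73 mm

29.73 mm


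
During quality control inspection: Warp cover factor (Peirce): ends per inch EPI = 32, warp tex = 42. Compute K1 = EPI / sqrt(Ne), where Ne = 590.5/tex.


Formula: K1 = EPI / sqrt(Ne), with Ne = 590.5 / tex_warp
Step 1: Ne = 590.5 / 42 = 14.06
Step 2: sqrt(Ne) = sqrt(14.06) = 3.7497
Step 3: K1 = 32 / 3.7497 = 8.5

8.5


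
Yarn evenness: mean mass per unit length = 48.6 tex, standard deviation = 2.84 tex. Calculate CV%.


Formula: CV% = (standard deviation / mean) * 100
Step 1: Ratio = 2.84 / 48.6 = 0.058436
Step 2: CV% = 0.058436 * 100 = 5.8436% ≈ 5.8%

5.8%


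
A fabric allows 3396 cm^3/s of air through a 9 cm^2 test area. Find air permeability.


Formula: Air Permeability = Airflow / Test Area
AP = 3396 cm^3/s / 9 cm^2
AP = 377.3 cm^3/s/cm^2

377.3 cm^3/s/cm^2


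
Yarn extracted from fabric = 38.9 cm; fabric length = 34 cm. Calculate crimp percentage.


Formula: Crimp% = ((L_yarn - L_fabric) / L_fabric) * 100
Step 1: Extension = 38.9 - 34 = 4.9 cm
Step 2: Crimp% = (4.9 / 34) * 100
Step 3: Crimp% = 0.144118 * 100 = 14.4118% ≈ 14.4%

14.4%


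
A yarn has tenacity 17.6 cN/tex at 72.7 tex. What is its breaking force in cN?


Formula: Breaking force = Tenacity * Linear density
F = 17.6 cN/tex * 72.7 tex
F = 1279.52 cN

1279.52 cN


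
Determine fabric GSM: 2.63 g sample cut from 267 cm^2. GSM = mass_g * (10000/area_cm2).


Formula: GSM = mass_g / area_m2
Step 1: Convert area: 267 cm^2 = 267 / 10000 = 0.0267 m^2
Step 2: GSM = 2.63 g / 0.0267 m^2 = 98.5 g/m^2

98.5 g/m^2


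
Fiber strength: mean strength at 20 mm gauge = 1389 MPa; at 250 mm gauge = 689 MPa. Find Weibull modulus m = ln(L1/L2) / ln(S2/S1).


Formula: m = ln(L1/L2) / ln(S2/S1)
Step 1: ln(L1/L2) = ln(20/250) = -2.52573
Step 2: S2/S1 = 689/1389 = 0.49604
Step 3: ln(S2/S1) = ln(0.49604) = -0.70110
Step 4: m = -2.52573 / -0.70110 = 3.60

3.60 (Weibull m)


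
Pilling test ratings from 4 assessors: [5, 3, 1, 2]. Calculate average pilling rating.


Formula: Mean = sum / count
Sum = 5 + 3 + 1 + 2 = 11
Mean = 11 / 4 = 2.8

2.8


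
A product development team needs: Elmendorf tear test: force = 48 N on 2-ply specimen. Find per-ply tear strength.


Formula: Per-ply strength = Total force / Number of plies
Per-ply = 48 N / 2
Per-ply = 24 N

24 N


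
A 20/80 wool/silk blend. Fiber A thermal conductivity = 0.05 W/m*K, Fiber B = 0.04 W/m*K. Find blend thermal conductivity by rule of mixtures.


Formula: Blend property = (fraction_A * property_A) + (fraction_B * property_B)
Step 1: Contribution A = 20/100 * 0.05 W/m*K = 0.01 W/m*K
Step 2: Contribution B = 80/100 * 0.04 W/m*K = 0.032 W/m*K
Step 3: Blend thermal conductivity = 0.01 + 0.032 = 0.042 W/m*K

0.042 W/m*K


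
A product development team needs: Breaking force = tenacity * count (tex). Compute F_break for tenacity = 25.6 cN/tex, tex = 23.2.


Formula: Breaking force = Tenacity * Linear density
F = 25.6 cN/tex * 23.2 tex
F = 593.92 cN

593.92 cN


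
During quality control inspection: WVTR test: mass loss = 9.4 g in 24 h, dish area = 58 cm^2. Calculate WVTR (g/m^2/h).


Formula: WVTR = mass_loss / (area * time)
Step 1: Convert area: 58 cm^2 = 0.0058 m^2
Step 2: WVTR = 9.4 g / (0.0058 m^2 * 24 h)
Step 3: WVTR = 9.4 / 0.1392 = 67.5 g/m^2/h

67.5 g/m^2/h


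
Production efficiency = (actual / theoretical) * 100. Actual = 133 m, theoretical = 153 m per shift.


Formula: Efficiency% = (Actual output / Theoretical output) * 100
Efficiency% = (133 / 153) * 100
Efficiency% = 0.869281 * 100 = 86.9281% ≈ 86.9%

86.9%


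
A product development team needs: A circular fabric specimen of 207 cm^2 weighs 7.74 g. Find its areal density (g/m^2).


Formula: GSM = mass_g / area_m2
Step 1: Convert area: 207 cm^2 = 207 / 10000 = 0.0207 m^2
Step 2: GSM = 7.74 g / 0.0207 m^2 = 373.9 g/m^2

373.9 g/m^2


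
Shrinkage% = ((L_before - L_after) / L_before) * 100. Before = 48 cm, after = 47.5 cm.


Formula: Shrinkage% = ((L_before - L_after) / L_before) * 100
Step 1: Shrinkage = 48 - 47.5 = 0.5 cm
Step 2: Shrinkage% = (0.5 / 48) * 100
Step 3: Shrinkage% = 0.010417 * 100 = 1.0417% ≈ 1.0%

1.0%


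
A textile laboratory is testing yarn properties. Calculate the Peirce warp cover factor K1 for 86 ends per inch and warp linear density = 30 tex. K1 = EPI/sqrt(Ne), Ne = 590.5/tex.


Formula: K1 = EPI / sqrt(Ne), with Ne = 590.5 / tex_warp
Step 1: Ne = 590.5 / 30 = 19.683
Step 2: sqrt(Ne) = sqrt(19.683) = 4.4366
Step 3: K1 = 86 / 4.4366 = 19.4

19.4


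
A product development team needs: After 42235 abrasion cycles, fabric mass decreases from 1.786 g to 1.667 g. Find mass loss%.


Formula: Mass loss% = ((m_before - m_after) / m_before) * 100
Step 1: Mass loss = 1.786 - 1.667 = 0.119 g
Step 2: Ratio = 0.119 / 1.786 = 0.0666293
Step 3: Mass loss% = 0.0666293 * 100 = 6.66293% ≈ 6.66%

6.66%


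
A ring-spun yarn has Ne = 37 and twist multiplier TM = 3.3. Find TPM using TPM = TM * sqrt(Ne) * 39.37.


Formula: TPM = TM * sqrt(Ne) * 39.37
Step 1: sqrt(Ne) = sqrt(37) = 6.0828
Step 2: TM * sqrt(Ne) = 3.3 * 6.0828 = 20.0732
Step 3: TPM = 20.0732 * 39.37 = 790 twists/m

790 twists/m


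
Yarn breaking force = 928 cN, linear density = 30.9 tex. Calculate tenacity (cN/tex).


Formula: Tenacity = Breaking force / Linear density
Tenacity = 928 cN / 30.9 tex
Tenacity = 30.03 cN/tex

30.03 cN/tex


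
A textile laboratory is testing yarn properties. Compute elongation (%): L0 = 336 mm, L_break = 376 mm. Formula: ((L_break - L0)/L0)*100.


Formula: Elongation (%) = ((L_break - L0) / L0) * 100
Step 1: Extension = 376 - 336 = 40 mm
Step 2: Elongation = (40 / 336) * 100
Step 3: Elongation = 0.119048 * 100 = 11.9048% ≈ 11.9%

11.9%


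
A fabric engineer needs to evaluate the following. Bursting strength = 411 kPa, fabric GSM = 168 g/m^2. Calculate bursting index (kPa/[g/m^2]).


Formula: Bursting Index = Bursting Strength / Fabric GSM
BI = 411 kPa / 168 g/m^2
BI = 2.446 kPa/(g/m^2)

2.446 kPa/(g/m^2)


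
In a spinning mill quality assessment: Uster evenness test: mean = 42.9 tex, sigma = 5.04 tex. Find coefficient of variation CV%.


Formula: CV% = (standard deviation / mean) * 100
Step 1: Ratio = 5.04 / 42.9 = 0.117483
Step 2: CV% = 0.117483 * 100 = 11.7483% ≈ 11.7%

11.7%


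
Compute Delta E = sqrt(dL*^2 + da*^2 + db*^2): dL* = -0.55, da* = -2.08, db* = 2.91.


Formula: Delta E = sqrt(dL*^2 + da*^2 + db*^2)
Step 1: dL*^2 = (-0.55)^2 = 0.3025
Step 2: da*^2 = (-2.08)^2 = 4.3264
Step 3: db*^2 = 2.91^2 = 8.4681
Step 4: Sum = 0.3025 + 4.3264 + 8.4681 = 13.097
Step 5: Delta E = sqrt(13.097) = 3.62

3.62 Delta E


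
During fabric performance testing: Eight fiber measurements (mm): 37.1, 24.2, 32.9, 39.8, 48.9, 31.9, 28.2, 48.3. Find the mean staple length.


Formula: Mean = sum of lengths / count
Sum = 37.1 + 24.2 + 32.9 + 39.8 + 48.9 + 31.9 + 28.2 + 48.3
Sum = 291.3 mm
Mean = 291.3 / 8 = 36.41 mm

36.41 mm


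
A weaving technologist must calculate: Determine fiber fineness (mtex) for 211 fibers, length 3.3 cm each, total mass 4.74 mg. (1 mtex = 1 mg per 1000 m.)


Formula: fineness (mtex) = mass (mg) / total length (km) = (mass_mg / total_length_m) * 1000
Step 1: Convert fiber length: 3.3 cm = 0.033 m
Step 2: Total fiber length = 211 * 0.033 = 6.963 m
Step 3: Linear density = 4.74 mg / 6.963 m = 0.6807 mg/m
Step 4: fineness = 0.6807 * 1000 = 680.7 mtex

680.7 mtex


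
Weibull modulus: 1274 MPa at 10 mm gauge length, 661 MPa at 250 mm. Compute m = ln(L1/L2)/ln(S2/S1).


Formula: m = ln(L1/L2) / ln(S2/S1)
Step 1: ln(L1/L2) = ln(10/250) = -3.21888
Step 2: S2/S1 = 661/1274 = 0.51884
Step 3: ln(S2/S1) = ln(0.51884) = -0.65616
Step 4: m = -3.21888 / -0.65616 = 4.91

4.91 (Weibull m)


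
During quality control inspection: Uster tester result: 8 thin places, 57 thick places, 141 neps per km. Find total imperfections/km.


Formula: Total = thin places + thick places + neps
Total = 8 + 57 + 141
Total = 206 imperfections/km

206 imperfections/km


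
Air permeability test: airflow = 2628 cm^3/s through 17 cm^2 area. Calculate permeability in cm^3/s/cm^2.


Formula: Air Permeability = Airflow / Test Area
AP = 2628 cm^3/s / 17 cm^2
AP = 154.6 cm^3/s/cm^2

154.6 cm^3/s/cm^2


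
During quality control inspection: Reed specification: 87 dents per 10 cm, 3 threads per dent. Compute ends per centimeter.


Formula: EPC = (dents per 10 cm * ends per dent) / 10
Step 1: Total ends per 10 cm = 87 * 3 = 261
Step 2: EPC = 261 / 10 = 26.1 ends/cm

26.1 ends/cm


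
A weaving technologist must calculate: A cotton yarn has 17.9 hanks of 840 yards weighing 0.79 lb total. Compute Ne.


Formula: Ne = hanks / mass_lb
Substituting: Ne = 17.9 / 0.79
Ne = 22.7

22.7 Ne


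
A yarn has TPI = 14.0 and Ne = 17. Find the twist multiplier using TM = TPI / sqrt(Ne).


Formula: TM = TPI / sqrt(Ne)
Step 1: sqrt(Ne) = sqrt(17) = 4.1231
Step 2: TM = 14.0 / 4.1231 = 3.40

3.40 TM


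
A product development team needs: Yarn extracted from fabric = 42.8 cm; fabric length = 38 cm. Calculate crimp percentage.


Formula: Crimp% = ((L_yarn - L_fabric) / L_fabric) * 100
Step 1: Extension = 42.8 - 38 = 4.8 cm
Step 2: Crimp% = (4.8 / 38) * 100
Step 3: Crimp% = 0.126316 * 100 = 12.6316% ≈ 12.6%

12.6%


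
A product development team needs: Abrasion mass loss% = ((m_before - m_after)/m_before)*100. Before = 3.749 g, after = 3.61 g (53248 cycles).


Formula: Mass loss% = ((m_before - m_after) / m_before) * 100
Step 1: Mass loss = 3.749 - 3.61 = 0.139 g
Step 2: Ratio = 0.139 / 3.749 = 0.0370766
Step 3: Mass loss% = 0.0370766 * 100 = 3.70766% ≈ 3.71%

3.71%


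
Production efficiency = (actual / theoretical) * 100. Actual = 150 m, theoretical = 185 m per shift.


Formula: Efficiency% = (Actual output / Theoretical output) * 100
Efficiency% = (150 / 185) * 100
Efficiency% = 0.810811 * 100 = 81.0811% ≈ 81.1%

81.1%


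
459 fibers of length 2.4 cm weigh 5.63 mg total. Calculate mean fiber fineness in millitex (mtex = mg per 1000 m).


Formula: fineness (mtex) = mass (mg) / total length (km) = (mass_mg / total_length_m) * 1000
Step 1: Convert fiber length: 2.4 cm = 0.024 m
Step 2: Total fiber length = 459 * 0.024 = 11.016 m
Step 3: Linear density = 5.63 mg / 11.016 m = 0.5111 mg/m
Step 4: fineness = 0.5111 * 1000 = 511.1 mtex

511.1 mtex


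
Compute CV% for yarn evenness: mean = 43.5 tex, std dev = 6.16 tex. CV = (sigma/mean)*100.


Formula: CV% = (standard deviation / mean) * 100
Step 1: Ratio = 6.16 / 43.5 = 0.141609
Step 2: CV% = 0.141609 * 100 = 14.1609% ≈ 14.2%

14.2%


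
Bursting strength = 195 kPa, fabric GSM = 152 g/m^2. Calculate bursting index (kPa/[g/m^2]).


Formula: Bursting Index = Bursting Strength / Fabric GSM
BI = 195 kPa / 152 g/m^2
BI = 1.283 kPa/(g/m^2)

1.283 kPa/(g/m^2)


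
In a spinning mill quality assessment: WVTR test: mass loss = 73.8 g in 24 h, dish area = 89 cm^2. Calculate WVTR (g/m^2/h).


Formula: WVTR = mass_loss / (area * time)
Step 1: Convert area: 89 cm^2 = 0.0089 m^2
Step 2: WVTR = 73.8 g / (0.0089 m^2 * 24 h)
Step 3: WVTR = 73.8 / 0.2136 = 345.5 g/m^2/h

345.5 g/m^2/h


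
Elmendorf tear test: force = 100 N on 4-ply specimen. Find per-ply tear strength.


Formula: Per-ply strength = Total force / Number of plies
Per-ply = 100 N / 4
Per-ply = 25 N

25 N


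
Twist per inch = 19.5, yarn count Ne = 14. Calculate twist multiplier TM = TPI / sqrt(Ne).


Formula: TM = TPI / sqrt(Ne)
Step 1: sqrt(Ne) = sqrt(14) = 3.7417
Step 2: TM = 19.5 / 3.7417 = 5.21

5.21 TM


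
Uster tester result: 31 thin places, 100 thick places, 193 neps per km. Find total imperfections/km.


Formula: Total = thin places + thick places + neps
Total = 31 + 100 + 193
Total = 324 imperfections/km

324 imperfections/km


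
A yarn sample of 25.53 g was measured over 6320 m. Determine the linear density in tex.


Formula: Tex = (mass_g / length_m) * 1000
Substituting: Tex = (25.53 / 6320) * 1000
Intermediate: 25.53 / 6320 = 0.00403956 g/m
Tex = 0.00403956 * 1000 = 4.04 tex

4.04 tex


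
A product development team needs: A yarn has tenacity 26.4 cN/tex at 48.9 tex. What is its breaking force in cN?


Formula: Breaking force = Tenacity * Linear density
F = 26.4 cN/tex * 48.9 tex
F = 1290.96 cN

1290.96 cN


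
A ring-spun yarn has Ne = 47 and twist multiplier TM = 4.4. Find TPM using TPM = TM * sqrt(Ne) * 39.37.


Formula: TPM = TM * sqrt(Ne) * 39.37
Step 1: sqrt(Ne) = sqrt(47) = 6.8557
Step 2: TM * sqrt(Ne) = 4.4 * 6.8557 = 30.1651
Step 3: TPM = 30.1651 * 39.37 = 1188 twists/m

1188 twists/m


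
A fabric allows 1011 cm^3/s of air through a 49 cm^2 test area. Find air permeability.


Formula: Air Permeability = Airflow / Test Area
AP = 1011 cm^3/s / 49 cm^2
AP = 20.6 cm^3/s/cm^2

20.6 cm^3/s/cm^2


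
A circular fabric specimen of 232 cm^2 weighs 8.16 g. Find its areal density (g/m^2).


Formula: GSM = mass_g / area_m2
Step 1: Convert area: 232 cm^2 = 232 / 10000 = 0.0232 m^2
Step 2: GSM = 8.16 g / 0.0232 m^2 = 351.7 g/m^2

351.7 g/m^2


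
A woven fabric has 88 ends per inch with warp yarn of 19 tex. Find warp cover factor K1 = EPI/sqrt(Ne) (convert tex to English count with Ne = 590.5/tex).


Formula: K1 = EPI / sqrt(Ne), with Ne = 590.5 / tex_warp
Step 1: Ne = 590.5 / 19 = 31.079
Step 2: sqrt(Ne) = sqrt(31.079) = 5.5749
Step 3: K1 = 88 / 5.5749 = 15.8

15.8


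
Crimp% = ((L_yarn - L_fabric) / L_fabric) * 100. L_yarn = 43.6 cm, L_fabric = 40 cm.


Formula: Crimp% = ((L_yarn - L_fabric) / L_fabric) * 100
Step 1: Extension = 43.6 - 40 = 3.6 cm
Step 2: Crimp% = (3.6 / 40) * 100
Step 3: Crimp% = 0.09 * 100 = 9.0%

9.0%


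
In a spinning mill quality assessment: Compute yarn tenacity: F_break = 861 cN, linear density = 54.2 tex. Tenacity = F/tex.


Formula: Tenacity = Breaking force / Linear density
Tenacity = 861 cN / 54.2 tex
Tenacity = 15.89 cN/tex

15.89 cN/tex


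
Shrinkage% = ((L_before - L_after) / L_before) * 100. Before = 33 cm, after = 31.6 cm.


Formula: Shrinkage% = ((L_before - L_after) / L_before) * 100
Step 1: Shrinkage = 33 - 31.6 = 1.4 cm
Step 2: Shrinkage% = (1.4 / 33) * 100
Step 3: Shrinkage% = 0.042424 * 100 = 4.2424% ≈ 4.2%

4.2%
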